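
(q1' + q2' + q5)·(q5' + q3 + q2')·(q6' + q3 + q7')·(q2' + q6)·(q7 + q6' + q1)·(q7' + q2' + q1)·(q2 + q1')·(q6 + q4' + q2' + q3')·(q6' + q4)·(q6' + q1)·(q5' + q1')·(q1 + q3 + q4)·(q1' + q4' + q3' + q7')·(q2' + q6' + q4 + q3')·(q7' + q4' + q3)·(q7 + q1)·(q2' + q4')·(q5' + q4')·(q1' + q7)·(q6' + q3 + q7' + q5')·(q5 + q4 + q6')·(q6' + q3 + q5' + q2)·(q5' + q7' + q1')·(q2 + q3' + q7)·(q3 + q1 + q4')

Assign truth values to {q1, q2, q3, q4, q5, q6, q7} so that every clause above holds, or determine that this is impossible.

Suppose q2 = 0.
(q1') alone gives q1 = 0.
(q6') alone gives q6 = 0.
(q7) alone gives q7 = 1.
Suppose q3 = 1.
Suppose q5 = 0.
All clauses hold; q4 can take either value.

q1 ↦ 0,  q2 ↦ 0,  q3 ↦ 1,  q4 ↦ 0,  q5 ↦ 0,  q6 ↦ 0,  q7 ↦ 1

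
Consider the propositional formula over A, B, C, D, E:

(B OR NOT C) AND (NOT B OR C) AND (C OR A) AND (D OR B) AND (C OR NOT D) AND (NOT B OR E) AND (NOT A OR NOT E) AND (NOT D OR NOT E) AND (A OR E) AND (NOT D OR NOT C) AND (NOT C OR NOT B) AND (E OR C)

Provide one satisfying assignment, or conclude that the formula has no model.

Branch on B: set B = true.
From the singleton clause (C), C = true.
That conflicts with the unit clause (NOT C).
Undo B and try B = false.
From the singleton clause (NOT C), C = false.
From the singleton clause (A), A = true.
From the singleton clause (D), D = true.
That conflicts with the unit clause (NOT D).
Either choice for B ends in contradiction.

UNSATISFIABLE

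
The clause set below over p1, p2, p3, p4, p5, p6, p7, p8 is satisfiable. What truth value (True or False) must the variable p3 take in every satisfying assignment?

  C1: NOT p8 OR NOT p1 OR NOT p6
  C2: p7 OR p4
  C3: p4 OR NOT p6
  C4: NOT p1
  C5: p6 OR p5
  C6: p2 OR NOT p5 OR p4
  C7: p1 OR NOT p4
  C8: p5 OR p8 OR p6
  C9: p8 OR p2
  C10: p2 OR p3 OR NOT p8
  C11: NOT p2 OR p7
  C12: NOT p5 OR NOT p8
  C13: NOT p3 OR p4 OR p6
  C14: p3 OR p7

Suppose p3 = true.
The clause (NOT p1) is unit, so p1 = false.
The clause (NOT p4) is unit, so p4 = false.
The clause (p7) is unit, so p7 = true.
The clause (NOT p6) is unit, so p6 = false.
That conflicts with the unit clause (p6).
So every satisfying assignment has p3 = False.

False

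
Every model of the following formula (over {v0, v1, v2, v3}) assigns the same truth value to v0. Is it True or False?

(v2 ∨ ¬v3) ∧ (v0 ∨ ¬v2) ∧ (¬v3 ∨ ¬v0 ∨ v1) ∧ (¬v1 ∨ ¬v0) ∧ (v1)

Suppose v0 = True.
From the singleton clause (¬v1), v1 = False.
That conflicts with the unit clause (v1).
So every satisfying assignment has v0 = False.

False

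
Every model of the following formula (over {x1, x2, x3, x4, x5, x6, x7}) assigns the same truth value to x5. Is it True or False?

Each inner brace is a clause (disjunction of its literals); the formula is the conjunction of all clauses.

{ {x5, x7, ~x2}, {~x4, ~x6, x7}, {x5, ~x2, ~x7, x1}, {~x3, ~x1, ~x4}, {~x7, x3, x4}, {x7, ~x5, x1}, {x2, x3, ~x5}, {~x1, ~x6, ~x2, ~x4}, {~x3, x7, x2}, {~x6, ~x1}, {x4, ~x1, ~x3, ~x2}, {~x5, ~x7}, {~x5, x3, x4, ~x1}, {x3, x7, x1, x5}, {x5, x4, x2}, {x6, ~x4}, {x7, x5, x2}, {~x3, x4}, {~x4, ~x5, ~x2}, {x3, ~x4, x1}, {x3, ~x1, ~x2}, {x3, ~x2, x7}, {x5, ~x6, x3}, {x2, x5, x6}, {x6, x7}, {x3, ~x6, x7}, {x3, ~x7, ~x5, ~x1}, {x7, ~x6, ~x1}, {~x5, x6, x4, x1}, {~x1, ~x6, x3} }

Suppose x5 = 1.
(~x7) alone gives x7 = 0.
(x1) alone gives x1 = 1.
(~x6) alone gives x6 = 0.
That conflicts with the unit clause (x6).
So every satisfying assignment has x5 = False.

False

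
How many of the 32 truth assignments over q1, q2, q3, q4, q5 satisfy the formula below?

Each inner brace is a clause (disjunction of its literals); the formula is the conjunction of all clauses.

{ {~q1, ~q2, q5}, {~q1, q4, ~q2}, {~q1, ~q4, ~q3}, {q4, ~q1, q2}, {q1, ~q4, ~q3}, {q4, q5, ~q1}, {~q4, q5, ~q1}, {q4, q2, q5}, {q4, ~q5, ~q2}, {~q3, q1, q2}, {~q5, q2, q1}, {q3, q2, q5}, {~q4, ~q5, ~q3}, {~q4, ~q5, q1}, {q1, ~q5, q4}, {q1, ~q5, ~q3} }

5

There are 2^5 = 32 truth assignments over (q1, q2, q3, q4, q5).
Split on q5. With q5 = 1, the clauses containing q5 are satisfied and ~q5 drops from the rest; 2 of the 2^4 = 16 assignments to the other variables satisfy what remains.
With q5 = 0, by the same count on the reduced clause set, 3 assignments work.
(One model: q1=F, q2=T, q3=F, q4=F, q5=F.)
Total: 2 + 3 = 5.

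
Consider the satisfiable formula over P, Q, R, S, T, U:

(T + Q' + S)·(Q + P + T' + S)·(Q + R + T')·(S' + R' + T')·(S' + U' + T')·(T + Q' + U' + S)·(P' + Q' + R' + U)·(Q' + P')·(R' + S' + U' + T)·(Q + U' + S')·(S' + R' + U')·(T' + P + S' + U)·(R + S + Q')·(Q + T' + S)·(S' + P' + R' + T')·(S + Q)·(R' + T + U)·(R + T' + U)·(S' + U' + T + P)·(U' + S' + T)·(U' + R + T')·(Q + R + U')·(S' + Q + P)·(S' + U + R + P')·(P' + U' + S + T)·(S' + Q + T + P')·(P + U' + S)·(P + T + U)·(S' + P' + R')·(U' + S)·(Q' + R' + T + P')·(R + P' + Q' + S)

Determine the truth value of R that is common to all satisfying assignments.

Suppose R = 0.
Try Q = 1.
From the singleton clause (P'), P = 0.
From the singleton clause (S), S = 1.
Try U = 0.
From the singleton clause (T'), T = 0.
But (T) is also a unit clause — contradiction.
Backtrack on U: now try U = 1.
From the singleton clause (T'), T = 0.
But (T) is also a unit clause — contradiction.
Neither U = 1 nor U = 0 works.
Backtrack on Q: now try Q = 0.
From the singleton clause (T'), T = 0.
From the singleton clause (S), S = 1.
From the singleton clause (U'), U = 0.
From the singleton clause (P), P = 1.
But (P') is also a unit clause — contradiction.
Neither Q = 1 nor Q = 0 works.
So every satisfying assignment has R = True.

True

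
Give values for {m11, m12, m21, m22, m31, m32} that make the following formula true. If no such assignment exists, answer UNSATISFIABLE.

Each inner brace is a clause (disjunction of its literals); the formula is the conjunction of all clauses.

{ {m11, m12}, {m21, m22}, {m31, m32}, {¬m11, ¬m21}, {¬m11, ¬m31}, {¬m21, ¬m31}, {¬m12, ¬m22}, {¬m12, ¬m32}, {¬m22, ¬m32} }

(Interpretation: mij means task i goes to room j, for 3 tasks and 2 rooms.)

UNSATISFIABLE

Try m11 = True.
(¬m21) alone gives m21 = False.
(m22) alone gives m22 = True.
(¬m31) alone gives m31 = False.
(m32) alone gives m32 = True.
That conflicts with the unit clause (¬m32).
That branch fails; take m11 = False instead.
(m12) alone gives m12 = True.
(¬m22) alone gives m22 = False.
(m21) alone gives m21 = True.
(¬m31) alone gives m31 = False.
(m32) alone gives m32 = True.
That conflicts with the unit clause (¬m32).
Either choice for m11 ends in contradiction.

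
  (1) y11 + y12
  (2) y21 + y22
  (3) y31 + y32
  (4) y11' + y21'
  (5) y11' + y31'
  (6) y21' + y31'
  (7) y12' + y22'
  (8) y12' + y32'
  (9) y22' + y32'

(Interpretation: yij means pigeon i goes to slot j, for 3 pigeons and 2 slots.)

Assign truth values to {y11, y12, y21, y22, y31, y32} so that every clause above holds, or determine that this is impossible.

UNSATISFIABLE

Case y11 = 1:
From the singleton clause (y21'), y21 = 0.
From the singleton clause (y22), y22 = 1.
From the singleton clause (y31'), y31 = 0.
From the singleton clause (y32), y32 = 1.
But (y32') is also a unit clause — contradiction.
Undo y11 and try y11 = 0.
From the singleton clause (y12), y12 = 1.
From the singleton clause (y22'), y22 = 0.
From the singleton clause (y21), y21 = 1.
From the singleton clause (y31'), y31 = 0.
From the singleton clause (y32), y32 = 1.
But (y32') is also a unit clause — contradiction.
Neither y11 = 1 nor y11 = 0 works.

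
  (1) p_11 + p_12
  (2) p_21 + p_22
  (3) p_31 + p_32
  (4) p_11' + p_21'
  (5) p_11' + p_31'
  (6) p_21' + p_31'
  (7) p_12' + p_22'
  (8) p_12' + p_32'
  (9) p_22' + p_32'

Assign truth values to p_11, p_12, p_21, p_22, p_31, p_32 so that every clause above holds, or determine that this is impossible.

Branch on p_11: set p_11 = 1.
From the singleton clause (p_21'), p_21 = 0.
From the singleton clause (p_22), p_22 = 1.
From the singleton clause (p_31'), p_31 = 0.
From the singleton clause (p_32), p_32 = 1.
Now (p_32') is unsatisfied and unit — conflict.
That branch fails; take p_11 = 0 instead.
From the singleton clause (p_12), p_12 = 1.
From the singleton clause (p_22'), p_22 = 0.
From the singleton clause (p_21), p_21 = 1.
From the singleton clause (p_31'), p_31 = 0.
From the singleton clause (p_32), p_32 = 1.
Now (p_32') is unsatisfied and unit — conflict.
Either choice for p_11 ends in contradiction.

UNSATISFIABLE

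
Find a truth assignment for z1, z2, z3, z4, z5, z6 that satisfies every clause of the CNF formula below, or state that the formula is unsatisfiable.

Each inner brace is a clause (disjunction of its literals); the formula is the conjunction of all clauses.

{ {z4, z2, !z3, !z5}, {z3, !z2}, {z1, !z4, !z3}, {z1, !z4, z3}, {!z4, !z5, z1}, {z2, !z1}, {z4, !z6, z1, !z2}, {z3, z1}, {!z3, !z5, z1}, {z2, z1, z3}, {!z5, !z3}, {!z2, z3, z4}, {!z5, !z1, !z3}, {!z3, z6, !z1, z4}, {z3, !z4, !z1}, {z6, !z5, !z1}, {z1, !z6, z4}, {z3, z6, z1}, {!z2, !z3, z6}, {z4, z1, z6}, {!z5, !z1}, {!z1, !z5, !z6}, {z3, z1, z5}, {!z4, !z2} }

z1 ↦ true,  z2 ↦ true,  z3 ↦ true,  z4 ↦ false,  z5 ↦ false,  z6 ↦ true

Suppose z3 = true.
Unit clause (!z5) forces z5 = false.
Suppose z1 = true.
Unit clause (z2) forces z2 = true.
Unit clause (z6) forces z6 = true.
Unit clause (!z4) forces z4 = false.
All clauses are satisfied.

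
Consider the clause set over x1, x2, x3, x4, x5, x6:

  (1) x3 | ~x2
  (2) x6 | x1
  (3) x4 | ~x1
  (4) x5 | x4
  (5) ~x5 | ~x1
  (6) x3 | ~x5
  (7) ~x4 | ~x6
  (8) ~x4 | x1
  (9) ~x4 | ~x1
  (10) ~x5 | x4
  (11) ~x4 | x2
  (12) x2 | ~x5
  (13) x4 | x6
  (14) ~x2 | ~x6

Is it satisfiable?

No, unsatisfiable

Case x3 = 1:
Case x6 = 1:
The clause (~x4) is unit, so x4 = 0.
The clause (~x1) is unit, so x1 = 0.
The clause (x5) is unit, so x5 = 1.
That conflicts with the unit clause (~x5).
Backtrack on x6: now try x6 = 0.
The clause (x1) is unit, so x1 = 1.
The clause (x4) is unit, so x4 = 1.
That conflicts with the unit clause (~x4).
Either choice for x6 ends in contradiction.
Backtrack on x3: now try x3 = 0.
The clause (~x2) is unit, so x2 = 0.
The clause (~x5) is unit, so x5 = 0.
The clause (x4) is unit, so x4 = 1.
That conflicts with the unit clause (~x4).
Either choice for x3 ends in contradiction.
No assignment satisfies every clause.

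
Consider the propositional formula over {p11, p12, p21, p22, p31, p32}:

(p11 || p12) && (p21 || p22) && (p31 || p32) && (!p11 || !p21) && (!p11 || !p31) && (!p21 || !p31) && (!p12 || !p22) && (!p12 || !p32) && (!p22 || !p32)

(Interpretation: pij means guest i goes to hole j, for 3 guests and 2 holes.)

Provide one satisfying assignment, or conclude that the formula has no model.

UNSATISFIABLE

Try p11 = true.
Unit clause (!p21) forces p21 = false.
Unit clause (p22) forces p22 = true.
Unit clause (!p31) forces p31 = false.
Unit clause (p32) forces p32 = true.
Now (!p32) is unsatisfied and unit — conflict.
Undo p11 and try p11 = false.
Unit clause (p12) forces p12 = true.
Unit clause (!p22) forces p22 = false.
Unit clause (p21) forces p21 = true.
Unit clause (!p31) forces p31 = false.
Unit clause (p32) forces p32 = true.
Now (!p32) is unsatisfied and unit — conflict.
Neither p11 = true nor p11 = false works.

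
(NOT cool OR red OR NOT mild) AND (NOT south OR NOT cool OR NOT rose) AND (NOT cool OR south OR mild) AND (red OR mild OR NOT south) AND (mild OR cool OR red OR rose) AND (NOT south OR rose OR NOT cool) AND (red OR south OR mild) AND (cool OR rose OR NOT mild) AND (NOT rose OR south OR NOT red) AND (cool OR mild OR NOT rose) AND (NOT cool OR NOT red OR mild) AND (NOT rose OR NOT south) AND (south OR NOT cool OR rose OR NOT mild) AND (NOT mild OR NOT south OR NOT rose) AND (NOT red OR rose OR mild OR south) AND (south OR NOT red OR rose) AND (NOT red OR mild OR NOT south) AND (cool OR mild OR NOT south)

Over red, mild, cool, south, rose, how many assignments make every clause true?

1

There are 2^5 = 32 truth assignments over (red, mild, cool, south, rose).
Split on rose. With rose = true, the clauses containing rose are satisfied and NOT rose drops from the rest; 1 of the 2^4 = 16 assignments to the other variables satisfy what remains.
With rose = false, by the same count on the reduced clause set, 0 assignments work.
Total: 1 + 0 = 1.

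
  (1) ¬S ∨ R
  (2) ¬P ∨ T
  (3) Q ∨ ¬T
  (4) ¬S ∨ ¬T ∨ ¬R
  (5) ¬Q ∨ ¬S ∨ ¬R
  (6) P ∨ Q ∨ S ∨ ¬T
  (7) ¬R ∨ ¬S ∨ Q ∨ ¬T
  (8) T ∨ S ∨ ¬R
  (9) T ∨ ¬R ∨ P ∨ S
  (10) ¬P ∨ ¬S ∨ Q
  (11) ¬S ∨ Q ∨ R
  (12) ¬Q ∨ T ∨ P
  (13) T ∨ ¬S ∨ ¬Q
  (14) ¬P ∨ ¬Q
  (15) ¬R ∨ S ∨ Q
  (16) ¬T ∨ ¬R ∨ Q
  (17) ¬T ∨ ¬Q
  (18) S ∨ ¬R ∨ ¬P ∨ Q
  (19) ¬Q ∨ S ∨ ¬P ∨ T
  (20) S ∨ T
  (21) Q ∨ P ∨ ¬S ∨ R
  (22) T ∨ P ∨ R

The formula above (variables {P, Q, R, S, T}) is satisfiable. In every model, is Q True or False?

Suppose Q = True.
(¬P) alone gives P = False.
(T) alone gives T = True.
That conflicts with the unit clause (¬T).
So every satisfying assignment has Q = False.

False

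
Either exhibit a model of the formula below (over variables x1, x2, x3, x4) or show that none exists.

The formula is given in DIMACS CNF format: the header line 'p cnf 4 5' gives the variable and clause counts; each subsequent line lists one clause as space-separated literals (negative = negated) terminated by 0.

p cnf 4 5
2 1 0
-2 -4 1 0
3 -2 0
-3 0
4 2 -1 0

Unit clause (¬x3) forces x3 = False.
Unit clause (¬x2) forces x2 = False.
Unit clause (x1) forces x1 = True.
Unit clause (x4) forces x4 = True.
This assignment satisfies each clause.

x1=True,  x2=False,  x3=False,  x4=True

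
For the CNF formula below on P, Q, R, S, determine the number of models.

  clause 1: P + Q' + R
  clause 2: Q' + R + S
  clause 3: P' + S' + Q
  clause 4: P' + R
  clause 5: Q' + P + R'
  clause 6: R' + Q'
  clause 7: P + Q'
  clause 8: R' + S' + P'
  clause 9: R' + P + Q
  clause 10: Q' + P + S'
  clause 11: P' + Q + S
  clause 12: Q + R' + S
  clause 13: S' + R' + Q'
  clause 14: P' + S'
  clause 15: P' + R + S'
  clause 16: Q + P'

There are 2^4 = 16 truth assignments over (P, Q, R, S).
Check each against the 16 clauses (columns in the order P, Q, R, S):
  F F F F  ✓ satisfies all
  F F F T  ✓ satisfies all
  F F T F  ✗ fails (R' + P + Q)
  F F T T  ✗ fails (R' + P + Q)
  F T F F  ✗ fails (P + Q' + R)
  F T F T  ✗ fails (P + Q' + R)
  F T T F  ✗ fails (Q' + P + R')
  F T T T  ✗ fails (Q' + P + R')
  T F F F  ✗ fails (P' + R)
  T F F T  ✗ fails (P' + S' + Q)
  T F T F  ✗ fails (P' + Q + S)
  T F T T  ✗ fails (P' + S' + Q)
  T T F F  ✗ fails (Q' + R + S)
  T T F T  ✗ fails (P' + R)
  T T T F  ✗ fails (R' + Q')
  T T T T  ✗ fails (R' + Q')
2 of the 16 rows are models.

2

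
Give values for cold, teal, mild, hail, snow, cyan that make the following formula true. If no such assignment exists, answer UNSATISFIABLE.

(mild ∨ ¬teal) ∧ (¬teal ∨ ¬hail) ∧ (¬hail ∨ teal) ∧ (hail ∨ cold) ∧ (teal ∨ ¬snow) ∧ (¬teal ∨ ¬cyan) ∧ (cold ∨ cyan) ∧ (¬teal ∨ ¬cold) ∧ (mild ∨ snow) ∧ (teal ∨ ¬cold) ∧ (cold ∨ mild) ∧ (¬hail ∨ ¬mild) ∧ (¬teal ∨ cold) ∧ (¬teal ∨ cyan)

UNSATISFIABLE

Branch on mild: set mild = True.
(¬hail) alone gives hail = False.
(cold) alone gives cold = True.
(¬teal) alone gives teal = False.
That conflicts with the unit clause (teal).
That branch fails; take mild = False instead.
(¬teal) alone gives teal = False.
(¬hail) alone gives hail = False.
(cold) alone gives cold = True.
That conflicts with the unit clause (¬cold).
Either choice for mild ends in contradiction.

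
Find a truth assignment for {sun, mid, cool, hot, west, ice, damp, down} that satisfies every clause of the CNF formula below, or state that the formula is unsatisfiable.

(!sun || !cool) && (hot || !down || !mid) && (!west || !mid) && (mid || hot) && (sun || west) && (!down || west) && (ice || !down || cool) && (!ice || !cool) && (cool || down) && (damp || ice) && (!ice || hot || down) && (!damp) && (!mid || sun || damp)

sun ↦ true, mid ↦ false, cool ↦ false, hot ↦ true, west ↦ true, ice ↦ true, damp ↦ false, down ↦ true

The clause (!damp) is unit, so damp = false.
The clause (ice) is unit, so ice = true.
The clause (!cool) is unit, so cool = false.
The clause (down) is unit, so down = true.
The clause (west) is unit, so west = true.
The clause (!mid) is unit, so mid = false.
The clause (hot) is unit, so hot = true.
No clause remains; sun is free.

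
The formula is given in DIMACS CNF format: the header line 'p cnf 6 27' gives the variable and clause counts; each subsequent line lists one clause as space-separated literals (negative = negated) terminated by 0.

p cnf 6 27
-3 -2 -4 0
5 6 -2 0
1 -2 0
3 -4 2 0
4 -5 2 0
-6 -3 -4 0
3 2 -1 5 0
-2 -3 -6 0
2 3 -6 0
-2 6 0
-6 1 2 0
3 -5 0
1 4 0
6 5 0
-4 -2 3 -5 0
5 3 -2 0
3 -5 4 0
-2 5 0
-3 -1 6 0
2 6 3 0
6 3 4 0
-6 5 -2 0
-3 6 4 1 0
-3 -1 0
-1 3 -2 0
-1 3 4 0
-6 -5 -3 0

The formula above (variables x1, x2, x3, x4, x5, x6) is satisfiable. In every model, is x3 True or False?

Suppose x3 = False.
(¬x5) alone gives x5 = False.
(x6) alone gives x6 = True.
(x2) alone gives x2 = True.
Now (¬x2) is unsatisfied and unit — conflict.
So every satisfying assignment has x3 = True.

True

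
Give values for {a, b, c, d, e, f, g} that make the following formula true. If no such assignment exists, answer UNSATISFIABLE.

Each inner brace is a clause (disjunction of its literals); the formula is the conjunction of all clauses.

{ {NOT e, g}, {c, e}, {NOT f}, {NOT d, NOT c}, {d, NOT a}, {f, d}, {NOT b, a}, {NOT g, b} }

Unit clause (NOT f) forces f = false.
Unit clause (d) forces d = true.
Unit clause (NOT c) forces c = false.
Unit clause (e) forces e = true.
Unit clause (g) forces g = true.
Unit clause (b) forces b = true.
Unit clause (a) forces a = true.
This assignment satisfies each clause.

a=true, b=true, c=false, d=true, e=true, f=false, g=true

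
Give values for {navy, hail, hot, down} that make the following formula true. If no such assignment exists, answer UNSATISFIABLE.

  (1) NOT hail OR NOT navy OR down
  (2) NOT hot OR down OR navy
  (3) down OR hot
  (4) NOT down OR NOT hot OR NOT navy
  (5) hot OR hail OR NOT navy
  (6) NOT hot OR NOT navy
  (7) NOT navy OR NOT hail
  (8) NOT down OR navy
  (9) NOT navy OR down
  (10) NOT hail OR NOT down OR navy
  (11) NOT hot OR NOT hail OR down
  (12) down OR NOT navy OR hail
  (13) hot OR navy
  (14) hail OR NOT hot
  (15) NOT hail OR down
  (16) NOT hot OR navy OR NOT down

UNSATISFIABLE

Branch on down: set down = true.
The clause (navy) is unit, so navy = true.
The clause (NOT hot) is unit, so hot = false.
The clause (hail) is unit, so hail = true.
That conflicts with the unit clause (NOT hail).
That branch fails; take down = false instead.
The clause (hot) is unit, so hot = true.
The clause (navy) is unit, so navy = true.
That conflicts with the unit clause (NOT navy).
Either choice for down ends in contradiction.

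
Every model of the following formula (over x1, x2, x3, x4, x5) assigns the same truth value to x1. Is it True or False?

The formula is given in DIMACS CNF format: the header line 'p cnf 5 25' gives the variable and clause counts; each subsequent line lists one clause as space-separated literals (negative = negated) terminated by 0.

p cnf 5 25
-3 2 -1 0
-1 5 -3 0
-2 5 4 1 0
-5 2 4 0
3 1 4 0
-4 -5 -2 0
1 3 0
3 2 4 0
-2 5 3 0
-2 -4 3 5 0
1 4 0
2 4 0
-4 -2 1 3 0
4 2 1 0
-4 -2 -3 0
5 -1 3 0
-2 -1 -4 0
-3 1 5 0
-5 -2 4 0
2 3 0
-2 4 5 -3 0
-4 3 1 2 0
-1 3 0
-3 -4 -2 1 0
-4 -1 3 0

Suppose x1 = True.
From the singleton clause (x3), x3 = True.
From the singleton clause (x2), x2 = True.
From the singleton clause (x5), x5 = True.
From the singleton clause (¬x4), x4 = False.
Now (x4) is unsatisfied and unit — conflict.
So every satisfying assignment has x1 = False.

False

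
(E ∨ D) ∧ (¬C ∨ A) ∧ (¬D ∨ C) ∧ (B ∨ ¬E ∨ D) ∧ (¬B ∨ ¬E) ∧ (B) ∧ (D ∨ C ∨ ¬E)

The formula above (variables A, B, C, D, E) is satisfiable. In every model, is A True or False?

True

Suppose A = False.
Unit clause (¬C) forces C = False.
Unit clause (¬D) forces D = False.
Unit clause (E) forces E = True.
But (¬E) is also a unit clause — contradiction.
So every satisfying assignment has A = True.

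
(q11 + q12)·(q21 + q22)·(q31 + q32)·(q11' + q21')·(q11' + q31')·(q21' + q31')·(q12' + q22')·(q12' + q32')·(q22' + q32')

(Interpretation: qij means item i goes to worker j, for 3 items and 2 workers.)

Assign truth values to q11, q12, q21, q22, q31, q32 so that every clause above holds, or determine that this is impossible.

Branch on q11: set q11 = 1.
The clause (q21') is unit, so q21 = 0.
The clause (q22) is unit, so q22 = 1.
The clause (q31') is unit, so q31 = 0.
The clause (q32) is unit, so q32 = 1.
But (q32') is also a unit clause — contradiction.
Backtrack on q11: now try q11 = 0.
The clause (q12) is unit, so q12 = 1.
The clause (q22') is unit, so q22 = 0.
The clause (q21) is unit, so q21 = 1.
The clause (q31') is unit, so q31 = 0.
The clause (q32) is unit, so q32 = 1.
But (q32') is also a unit clause — contradiction.
Either choice for q11 ends in contradiction.

UNSATISFIABLE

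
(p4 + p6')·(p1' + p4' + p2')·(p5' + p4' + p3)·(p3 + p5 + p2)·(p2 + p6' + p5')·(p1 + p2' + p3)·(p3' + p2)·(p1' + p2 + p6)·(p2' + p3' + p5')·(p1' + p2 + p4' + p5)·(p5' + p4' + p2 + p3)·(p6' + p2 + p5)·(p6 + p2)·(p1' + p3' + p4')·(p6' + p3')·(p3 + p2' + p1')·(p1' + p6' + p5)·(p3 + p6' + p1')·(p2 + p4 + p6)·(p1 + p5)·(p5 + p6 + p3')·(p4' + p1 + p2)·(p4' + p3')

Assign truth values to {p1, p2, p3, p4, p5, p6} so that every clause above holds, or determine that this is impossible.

UNSATISFIABLE

Try p4 = 1.
The clause (p3') is unit, so p3 = 0.
The clause (p5') is unit, so p5 = 0.
The clause (p2) is unit, so p2 = 1.
The clause (p1') is unit, so p1 = 0.
But (p1) is also a unit clause — contradiction.
So p4 must be the other value — set p4 = 0.
The clause (p6') is unit, so p6 = 0.
The clause (p2) is unit, so p2 = 1.
Try p1 = 1.
The clause (p3) is unit, so p3 = 1.
The clause (p5') is unit, so p5 = 0.
But (p5) is also a unit clause — contradiction.
So p1 must be the other value — set p1 = 0.
The clause (p3) is unit, so p3 = 1.
The clause (p5') is unit, so p5 = 0.
But (p5) is also a unit clause — contradiction.
Both values of p1 lead to a conflict.
Both values of p4 lead to a conflict.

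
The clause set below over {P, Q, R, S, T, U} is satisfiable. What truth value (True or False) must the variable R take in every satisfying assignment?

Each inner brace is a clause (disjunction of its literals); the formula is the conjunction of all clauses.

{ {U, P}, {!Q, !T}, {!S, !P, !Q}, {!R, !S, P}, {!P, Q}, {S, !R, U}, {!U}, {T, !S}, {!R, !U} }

False

Suppose R = true.
Unit clause (!U) forces U = false.
Unit clause (P) forces P = true.
Unit clause (Q) forces Q = true.
Unit clause (!T) forces T = false.
Unit clause (!S) forces S = false.
That conflicts with the unit clause (S).
So every satisfying assignment has R = False.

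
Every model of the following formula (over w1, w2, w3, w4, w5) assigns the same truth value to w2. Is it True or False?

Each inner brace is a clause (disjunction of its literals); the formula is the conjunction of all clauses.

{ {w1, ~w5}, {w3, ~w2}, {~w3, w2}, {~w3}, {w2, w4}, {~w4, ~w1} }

False

Suppose w2 = 1.
(w3) alone gives w3 = 1.
But (~w3) is also a unit clause — contradiction.
So every satisfying assignment has w2 = False.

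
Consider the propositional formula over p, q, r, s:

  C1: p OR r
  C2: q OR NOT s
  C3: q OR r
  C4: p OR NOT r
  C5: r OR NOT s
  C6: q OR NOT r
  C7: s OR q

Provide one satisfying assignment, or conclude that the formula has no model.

Case p = true:
Case q = true:
Case r = false:
(NOT s) alone gives s = false.
This assignment satisfies each clause.

p ↦ true, q ↦ true, r ↦ false, s ↦ false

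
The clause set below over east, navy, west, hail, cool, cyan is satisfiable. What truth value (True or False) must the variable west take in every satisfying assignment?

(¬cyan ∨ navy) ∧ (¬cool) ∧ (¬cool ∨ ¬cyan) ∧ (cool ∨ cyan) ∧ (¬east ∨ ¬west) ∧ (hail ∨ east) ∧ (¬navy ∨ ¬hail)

Suppose west = True.
(¬cool) alone gives cool = False.
(cyan) alone gives cyan = True.
(navy) alone gives navy = True.
(¬east) alone gives east = False.
(hail) alone gives hail = True.
Now (¬hail) is unsatisfied and unit — conflict.
So every satisfying assignment has west = False.

False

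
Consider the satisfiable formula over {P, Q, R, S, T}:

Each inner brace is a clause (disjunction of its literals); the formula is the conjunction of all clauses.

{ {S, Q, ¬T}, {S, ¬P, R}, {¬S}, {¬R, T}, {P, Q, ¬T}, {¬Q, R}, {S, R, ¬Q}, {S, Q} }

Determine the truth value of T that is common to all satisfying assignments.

Suppose T = False.
Unit clause (¬S) forces S = False.
Unit clause (¬R) forces R = False.
Unit clause (¬P) forces P = False.
Unit clause (¬Q) forces Q = False.
That conflicts with the unit clause (Q).
So every satisfying assignment has T = True.

True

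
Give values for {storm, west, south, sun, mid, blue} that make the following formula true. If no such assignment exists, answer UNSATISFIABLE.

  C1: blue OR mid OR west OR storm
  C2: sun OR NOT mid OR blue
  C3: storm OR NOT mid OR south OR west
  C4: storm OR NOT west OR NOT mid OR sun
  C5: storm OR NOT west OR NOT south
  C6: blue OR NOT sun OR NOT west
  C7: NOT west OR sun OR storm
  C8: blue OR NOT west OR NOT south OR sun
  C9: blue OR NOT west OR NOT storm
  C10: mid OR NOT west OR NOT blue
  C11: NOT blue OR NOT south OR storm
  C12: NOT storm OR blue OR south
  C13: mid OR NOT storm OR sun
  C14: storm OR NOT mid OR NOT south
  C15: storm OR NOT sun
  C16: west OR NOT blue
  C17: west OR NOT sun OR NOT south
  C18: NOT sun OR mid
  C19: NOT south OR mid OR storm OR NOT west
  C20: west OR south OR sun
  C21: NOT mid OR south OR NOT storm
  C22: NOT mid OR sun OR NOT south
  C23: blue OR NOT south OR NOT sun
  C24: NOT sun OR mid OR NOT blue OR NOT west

Try storm = true.
Try blue = true.
From the singleton clause (west), west = true.
From the singleton clause (mid), mid = true.
From the singleton clause (south), south = true.
From the singleton clause (sun), sun = true.
All clauses are satisfied.

storm=true,  west=true,  south=true,  sun=true,  mid=true,  blue=true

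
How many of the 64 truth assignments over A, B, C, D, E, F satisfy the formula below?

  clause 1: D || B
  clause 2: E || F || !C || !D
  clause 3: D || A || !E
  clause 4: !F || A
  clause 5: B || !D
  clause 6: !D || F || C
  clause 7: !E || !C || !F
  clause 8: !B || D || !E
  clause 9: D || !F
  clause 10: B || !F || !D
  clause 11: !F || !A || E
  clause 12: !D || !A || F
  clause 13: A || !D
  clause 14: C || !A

3

There are 2^6 = 64 truth assignments over (A, B, C, D, E, F).
Split on B. With B = true, the clauses containing B are satisfied and !B drops from the rest; 3 of the 2^5 = 32 assignments to the other variables satisfy what remains.
With B = false, by the same count on the reduced clause set, 0 assignments work.
(One model: A=F, B=T, C=F, D=F, E=F, F=F.)
Total: 3 + 0 = 3.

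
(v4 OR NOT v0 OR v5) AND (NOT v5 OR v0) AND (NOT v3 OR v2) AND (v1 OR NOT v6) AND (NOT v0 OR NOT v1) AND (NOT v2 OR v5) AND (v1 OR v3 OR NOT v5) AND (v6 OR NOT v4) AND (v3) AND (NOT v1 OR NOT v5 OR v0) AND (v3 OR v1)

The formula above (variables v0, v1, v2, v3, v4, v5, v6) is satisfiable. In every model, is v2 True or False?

Suppose v2 = false.
The clause (NOT v3) is unit, so v3 = false.
But (v3) is also a unit clause — contradiction.
So every satisfying assignment has v2 = True.

True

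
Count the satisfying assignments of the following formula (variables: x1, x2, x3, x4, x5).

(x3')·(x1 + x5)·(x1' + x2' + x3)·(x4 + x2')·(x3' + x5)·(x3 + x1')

There are 2^5 = 32 truth assignments over (x1, x2, x3, x4, x5).
Split on x2. With x2 = 1, the clauses containing x2 are satisfied and x2' drops from the rest; 1 of the 2^4 = 16 assignments to the other variables satisfy what remains.
With x2 = 0, by the same count on the reduced clause set, 2 assignments work.
(One model: x1=F, x2=F, x3=F, x4=F, x5=T.)
Total: 1 + 2 = 3.

3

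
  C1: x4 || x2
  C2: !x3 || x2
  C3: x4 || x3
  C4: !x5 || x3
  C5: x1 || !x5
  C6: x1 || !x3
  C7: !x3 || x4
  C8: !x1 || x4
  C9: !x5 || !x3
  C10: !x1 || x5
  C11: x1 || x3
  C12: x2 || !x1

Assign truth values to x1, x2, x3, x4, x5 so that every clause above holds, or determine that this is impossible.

Try x4 = true.
Try x3 = false.
Unit clause (!x5) forces x5 = false.
Unit clause (!x1) forces x1 = false.
Now (x1) is unsatisfied and unit — conflict.
So x3 must be the other value — set x3 = true.
Unit clause (x2) forces x2 = true.
Unit clause (x1) forces x1 = true.
Unit clause (!x5) forces x5 = false.
Now (x5) is unsatisfied and unit — conflict.
Either choice for x3 ends in contradiction.
So x4 must be the other value — set x4 = false.
Unit clause (x2) forces x2 = true.
Unit clause (x3) forces x3 = true.
Now (!x3) is unsatisfied and unit — conflict.
Either choice for x4 ends in contradiction.

UNSATISFIABLE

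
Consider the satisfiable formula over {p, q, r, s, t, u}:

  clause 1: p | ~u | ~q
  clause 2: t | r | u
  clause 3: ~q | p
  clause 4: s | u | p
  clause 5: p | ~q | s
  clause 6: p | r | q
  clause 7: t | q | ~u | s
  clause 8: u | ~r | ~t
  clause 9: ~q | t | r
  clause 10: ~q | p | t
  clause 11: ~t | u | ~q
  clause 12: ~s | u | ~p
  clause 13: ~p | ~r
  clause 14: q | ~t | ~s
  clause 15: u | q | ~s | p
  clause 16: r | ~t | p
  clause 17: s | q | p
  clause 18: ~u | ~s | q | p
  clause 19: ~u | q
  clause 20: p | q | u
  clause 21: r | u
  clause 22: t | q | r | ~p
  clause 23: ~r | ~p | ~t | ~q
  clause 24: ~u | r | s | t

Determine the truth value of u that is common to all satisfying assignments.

True

Suppose u = 0.
Unit clause (r) forces r = 1.
Unit clause (~t) forces t = 0.
Unit clause (~p) forces p = 0.
Unit clause (~q) forces q = 0.
But (q) is also a unit clause — contradiction.
So every satisfying assignment has u = True.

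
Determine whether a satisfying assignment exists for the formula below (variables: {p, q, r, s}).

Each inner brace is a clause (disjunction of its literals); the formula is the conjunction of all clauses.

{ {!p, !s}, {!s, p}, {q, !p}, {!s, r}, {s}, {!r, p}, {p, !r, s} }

(s) alone gives s = true.
(!p) alone gives p = false.
Now (p) is unsatisfied and unit — conflict.
No assignment satisfies every clause.

Unsatisfiable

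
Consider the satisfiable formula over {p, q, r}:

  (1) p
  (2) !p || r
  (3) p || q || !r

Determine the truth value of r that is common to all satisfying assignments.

Suppose r = false.
From the singleton clause (p), p = true.
But (!p) is also a unit clause — contradiction.
So every satisfying assignment has r = True.

True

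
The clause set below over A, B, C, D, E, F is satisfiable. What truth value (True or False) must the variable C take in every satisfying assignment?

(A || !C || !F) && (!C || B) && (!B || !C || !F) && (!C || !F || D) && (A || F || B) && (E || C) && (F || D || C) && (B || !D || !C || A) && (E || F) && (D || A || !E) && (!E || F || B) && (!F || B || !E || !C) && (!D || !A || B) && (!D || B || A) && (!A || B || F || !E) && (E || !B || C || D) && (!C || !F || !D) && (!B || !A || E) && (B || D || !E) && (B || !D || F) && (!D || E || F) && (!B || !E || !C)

False

Suppose C = true.
Unit clause (B) forces B = true.
Unit clause (!F) forces F = false.
Unit clause (E) forces E = true.
That conflicts with the unit clause (!E).
So every satisfying assignment has C = False.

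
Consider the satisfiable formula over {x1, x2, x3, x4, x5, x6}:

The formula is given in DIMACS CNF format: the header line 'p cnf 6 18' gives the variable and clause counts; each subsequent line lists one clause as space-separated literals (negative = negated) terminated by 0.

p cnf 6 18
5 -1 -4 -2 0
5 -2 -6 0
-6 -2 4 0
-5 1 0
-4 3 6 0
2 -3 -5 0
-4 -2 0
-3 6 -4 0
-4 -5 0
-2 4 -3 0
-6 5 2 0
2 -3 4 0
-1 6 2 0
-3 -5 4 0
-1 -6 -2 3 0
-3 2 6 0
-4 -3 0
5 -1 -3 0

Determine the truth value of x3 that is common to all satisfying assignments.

False

Suppose x3 = True.
From the singleton clause (¬x4), x4 = False.
From the singleton clause (¬x2), x2 = False.
Now (x2) is unsatisfied and unit — conflict.
So every satisfying assignment has x3 = False.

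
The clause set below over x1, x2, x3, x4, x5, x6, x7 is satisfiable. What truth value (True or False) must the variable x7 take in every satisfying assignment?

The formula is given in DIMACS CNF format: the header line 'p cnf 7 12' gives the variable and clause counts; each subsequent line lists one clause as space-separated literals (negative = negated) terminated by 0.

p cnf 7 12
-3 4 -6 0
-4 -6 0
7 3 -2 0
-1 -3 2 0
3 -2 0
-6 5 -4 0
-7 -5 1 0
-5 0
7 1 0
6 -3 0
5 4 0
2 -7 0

Suppose x7 = True.
The clause (¬x5) is unit, so x5 = False.
The clause (x4) is unit, so x4 = True.
The clause (¬x6) is unit, so x6 = False.
The clause (¬x3) is unit, so x3 = False.
The clause (¬x2) is unit, so x2 = False.
But (x2) is also a unit clause — contradiction.
So every satisfying assignment has x7 = False.

False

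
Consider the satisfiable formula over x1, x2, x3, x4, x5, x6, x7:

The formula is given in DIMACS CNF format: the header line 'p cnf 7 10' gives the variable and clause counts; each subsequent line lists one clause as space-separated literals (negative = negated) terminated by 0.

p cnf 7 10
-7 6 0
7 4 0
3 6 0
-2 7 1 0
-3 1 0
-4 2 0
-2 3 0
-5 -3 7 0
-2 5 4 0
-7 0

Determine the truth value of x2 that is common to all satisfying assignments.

Suppose x2 = False.
(¬x4) alone gives x4 = False.
(x7) alone gives x7 = True.
But (¬x7) is also a unit clause — contradiction.
So every satisfying assignment has x2 = True.

True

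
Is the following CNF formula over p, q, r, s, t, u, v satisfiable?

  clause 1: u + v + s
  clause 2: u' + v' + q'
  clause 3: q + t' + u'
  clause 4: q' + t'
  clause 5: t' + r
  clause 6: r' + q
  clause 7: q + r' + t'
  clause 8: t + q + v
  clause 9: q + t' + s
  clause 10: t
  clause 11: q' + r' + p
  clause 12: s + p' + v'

No

(t) alone gives t = 1.
(q') alone gives q = 0.
(u') alone gives u = 0.
(r) alone gives r = 1.
But (r') is also a unit clause — contradiction.
No assignment satisfies every clause.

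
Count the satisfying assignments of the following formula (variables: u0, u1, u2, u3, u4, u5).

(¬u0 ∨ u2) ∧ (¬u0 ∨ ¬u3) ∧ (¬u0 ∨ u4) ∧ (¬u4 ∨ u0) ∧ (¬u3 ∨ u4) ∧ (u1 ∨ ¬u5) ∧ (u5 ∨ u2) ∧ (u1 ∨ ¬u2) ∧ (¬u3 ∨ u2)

There are 2^6 = 64 truth assignments over (u0, u1, u2, u3, u4, u5).
Split on u3. With u3 = True, the clauses containing u3 are satisfied and ¬u3 drops from the rest; 0 of the 2^5 = 32 assignments to the other variables satisfy what remains.
With u3 = False, by the same count on the reduced clause set, 5 assignments work.
(One model: u0=F, u1=T, u2=F, u3=F, u4=F, u5=T.)
Total: 0 + 5 = 5.

5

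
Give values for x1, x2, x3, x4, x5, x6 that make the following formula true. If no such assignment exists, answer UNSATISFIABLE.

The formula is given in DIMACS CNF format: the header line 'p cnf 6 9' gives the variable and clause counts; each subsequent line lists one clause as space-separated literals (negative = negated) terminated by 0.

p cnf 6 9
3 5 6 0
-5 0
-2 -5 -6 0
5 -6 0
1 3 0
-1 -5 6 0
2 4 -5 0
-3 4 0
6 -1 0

x1 ↦ False,  x2 ↦ False,  x3 ↦ True,  x4 ↦ True,  x5 ↦ False,  x6 ↦ False

(¬x5) alone gives x5 = False.
(¬x6) alone gives x6 = False.
(x3) alone gives x3 = True.
(x4) alone gives x4 = True.
(¬x1) alone gives x1 = False.
No clause remains; x2 is free.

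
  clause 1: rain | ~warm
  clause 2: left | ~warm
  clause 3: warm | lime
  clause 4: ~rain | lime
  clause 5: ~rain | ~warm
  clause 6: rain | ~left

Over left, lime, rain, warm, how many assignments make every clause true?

There are 2^4 = 16 truth assignments over (left, lime, rain, warm).
Split on warm. With warm = 1, the clauses containing warm are satisfied and ~warm drops from the rest; 0 of the 2^3 = 8 assignments to the other variables satisfy what remains.
With warm = 0, by the same count on the reduced clause set, 3 assignments work.
(One model: left=F, lime=T, rain=F, warm=F.)
Total: 0 + 3 = 3.

3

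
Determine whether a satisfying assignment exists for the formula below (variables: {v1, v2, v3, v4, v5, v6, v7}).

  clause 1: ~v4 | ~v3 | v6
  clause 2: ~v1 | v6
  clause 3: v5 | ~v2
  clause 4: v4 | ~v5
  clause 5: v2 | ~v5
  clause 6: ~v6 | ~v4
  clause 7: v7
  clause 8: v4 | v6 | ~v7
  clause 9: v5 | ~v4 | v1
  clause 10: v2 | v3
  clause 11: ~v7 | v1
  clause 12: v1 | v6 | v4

(v7) alone gives v7 = 1.
(v1) alone gives v1 = 1.
(v6) alone gives v6 = 1.
(~v4) alone gives v4 = 0.
(~v5) alone gives v5 = 0.
(~v2) alone gives v2 = 0.
(v3) alone gives v3 = 1.
All clauses are satisfied.
A satisfying assignment: v1=1; v2=0; v3=1; v4=0; v5=0; v6=1; v7=1.

Yes, satisfiable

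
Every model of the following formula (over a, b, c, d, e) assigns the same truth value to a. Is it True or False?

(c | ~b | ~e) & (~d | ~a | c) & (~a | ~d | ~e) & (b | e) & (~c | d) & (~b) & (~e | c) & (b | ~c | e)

False

Suppose a = 1.
From the singleton clause (~b), b = 0.
From the singleton clause (e), e = 1.
From the singleton clause (~d), d = 0.
From the singleton clause (~c), c = 0.
That conflicts with the unit clause (c).
So every satisfying assignment has a = False.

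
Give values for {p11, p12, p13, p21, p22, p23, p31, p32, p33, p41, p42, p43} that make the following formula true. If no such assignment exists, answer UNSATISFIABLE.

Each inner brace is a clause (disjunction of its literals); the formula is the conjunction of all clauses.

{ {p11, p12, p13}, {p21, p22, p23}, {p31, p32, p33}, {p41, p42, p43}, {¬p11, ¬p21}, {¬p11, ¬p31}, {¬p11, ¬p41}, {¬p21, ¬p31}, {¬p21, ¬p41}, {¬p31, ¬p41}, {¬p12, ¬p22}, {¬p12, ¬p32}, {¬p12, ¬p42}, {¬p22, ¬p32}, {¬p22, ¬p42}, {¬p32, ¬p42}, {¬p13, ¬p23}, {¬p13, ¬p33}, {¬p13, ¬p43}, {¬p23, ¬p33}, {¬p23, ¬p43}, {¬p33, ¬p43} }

Branch on p11: set p11 = False.
Branch on p12: set p12 = True.
(¬p22) alone gives p22 = False.
(¬p32) alone gives p32 = False.
(¬p42) alone gives p42 = False.
Branch on p21: set p21 = True.
(¬p31) alone gives p31 = False.
(p33) alone gives p33 = True.
(¬p41) alone gives p41 = False.
(p43) alone gives p43 = True.
But (¬p43) is also a unit clause — contradiction.
Backtrack on p21: now try p21 = False.
(p23) alone gives p23 = True.
(¬p13) alone gives p13 = False.
(¬p33) alone gives p33 = False.
(p31) alone gives p31 = True.
(¬p41) alone gives p41 = False.
(p43) alone gives p43 = True.
But (¬p43) is also a unit clause — contradiction.
Neither p21 = True nor p21 = False works.
Backtrack on p12: now try p12 = False.
(p13) alone gives p13 = True.
(¬p23) alone gives p23 = False.
(¬p33) alone gives p33 = False.
(¬p43) alone gives p43 = False.
Branch on p21: set p21 = True.
(¬p31) alone gives p31 = False.
(p32) alone gives p32 = True.
(¬p41) alone gives p41 = False.
(p42) alone gives p42 = True.
But (¬p42) is also a unit clause — contradiction.
Backtrack on p21: now try p21 = False.
(p22) alone gives p22 = True.
(¬p32) alone gives p32 = False.
(p31) alone gives p31 = True.
(¬p41) alone gives p41 = False.
(p42) alone gives p42 = True.
But (¬p42) is also a unit clause — contradiction.
Neither p21 = True nor p21 = False works.
Neither p12 = True nor p12 = False works.
Backtrack on p11: now try p11 = True.
(¬p21) alone gives p21 = False.
(¬p31) alone gives p31 = False.
(¬p41) alone gives p41 = False.
Branch on p22: set p22 = True.
(¬p12) alone gives p12 = False.
(¬p32) alone gives p32 = False.
(p33) alone gives p33 = True.
(¬p42) alone gives p42 = False.
(p43) alone gives p43 = True.
But (¬p43) is also a unit clause — contradiction.
Backtrack on p22: now try p22 = False.
(p23) alone gives p23 = True.
(¬p13) alone gives p13 = False.
(¬p33) alone gives p33 = False.
(p32) alone gives p32 = True.
(¬p12) alone gives p12 = False.
(¬p42) alone gives p42 = False.
(p43) alone gives p43 = True.
But (¬p43) is also a unit clause — contradiction.
Neither p22 = True nor p22 = False works.
Neither p11 = True nor p11 = False works.

UNSATISFIABLE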